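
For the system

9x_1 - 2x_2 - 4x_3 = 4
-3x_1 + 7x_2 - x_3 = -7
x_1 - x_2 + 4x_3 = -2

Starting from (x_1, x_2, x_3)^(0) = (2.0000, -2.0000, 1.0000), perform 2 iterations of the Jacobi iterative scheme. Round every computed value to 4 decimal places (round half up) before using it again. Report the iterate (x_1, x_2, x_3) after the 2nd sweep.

(-0.2222, -1.0238, -0.6111)

Iteration 1:
  x_1 = (4 - (-2)·-2.0000 - (-4)·1.0000) / (9) = 0.4444
  x_2 = (-7 - (-3)·2.0000 - (-1)·1.0000) / (7) = 0.0000
  x_3 = (-2 - (1)·2.0000 - (-1)·-2.0000) / (4) = -1.5000
Iteration 2:
  x_1 = (4 - (-2)·0.0000 - (-4)·-1.5000) / (9) = -0.2222
  x_2 = (-7 - (-3)·0.4444 - (-1)·-1.5000) / (7) = -1.0238
  x_3 = (-2 - (1)·0.4444 - (-1)·0.0000) / (4) = -0.6111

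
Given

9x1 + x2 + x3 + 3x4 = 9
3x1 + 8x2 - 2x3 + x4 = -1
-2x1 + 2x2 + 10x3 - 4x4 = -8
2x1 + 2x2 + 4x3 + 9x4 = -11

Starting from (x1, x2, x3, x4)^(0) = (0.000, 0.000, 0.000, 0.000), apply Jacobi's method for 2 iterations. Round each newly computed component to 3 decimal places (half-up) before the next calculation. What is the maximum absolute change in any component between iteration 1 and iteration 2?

0.510

Iteration 1:
  x1 = (9 - (1)·0.000 - (1)·0.000 - (3)·0.000) / (9) = 1.000
  x2 = (-1 - (3)·0.000 - (-2)·0.000 - (1)·0.000) / (8) = -0.125
  x3 = (-8 - (-2)·0.000 - (2)·0.000 - (-4)·0.000) / (10) = -0.800
  x4 = (-11 - (2)·0.000 - (2)·0.000 - (4)·0.000) / (9) = -1.222
Iteration 2:
  x1 = (9 - (1)·-0.125 - (1)·-0.800 - (3)·-1.222) / (9) = 1.510
  x2 = (-1 - (3)·1.000 - (-2)·-0.800 - (1)·-1.222) / (8) = -0.547
  x3 = (-8 - (-2)·1.000 - (2)·-0.125 - (-4)·-1.222) / (10) = -1.064
  x4 = (-11 - (2)·1.000 - (2)·-0.125 - (4)·-0.800) / (9) = -1.061
Change: (0.510, -0.422, -0.264, 0.161) → max |·| = 0.510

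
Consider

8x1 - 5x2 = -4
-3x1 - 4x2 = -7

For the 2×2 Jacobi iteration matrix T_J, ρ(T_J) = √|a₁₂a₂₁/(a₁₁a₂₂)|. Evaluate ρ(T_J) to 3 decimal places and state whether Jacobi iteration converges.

a₁₂a₂₁/(a₁₁a₂₂) = (-5)·(-3) / ((8)·(-4)) = -0.468750
ρ = √|-0.468750| = √0.468750 = 0.685
ρ < 1, so Jacobi converges

0.685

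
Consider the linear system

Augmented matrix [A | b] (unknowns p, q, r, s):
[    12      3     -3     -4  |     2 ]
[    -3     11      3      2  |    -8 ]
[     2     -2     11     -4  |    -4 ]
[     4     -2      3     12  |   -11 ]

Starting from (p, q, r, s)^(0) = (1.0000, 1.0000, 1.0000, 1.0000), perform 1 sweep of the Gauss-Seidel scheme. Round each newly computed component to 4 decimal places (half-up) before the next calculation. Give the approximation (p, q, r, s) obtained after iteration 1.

Iteration 1:
  p = (2 - (3)·1.0000 - (-3)·1.0000 - (-4)·1.0000) / (12) = 0.5000
  q = (-8 - (-3)·0.5000 - (3)·1.0000 - (2)·1.0000) / (11) = -1.0455
  r = (-4 - (2)·0.5000 - (-2)·-1.0455 - (-4)·1.0000) / (11) = -0.2810
  s = (-11 - (4)·0.5000 - (-2)·-1.0455 - (3)·-0.2810) / (12) = -1.1873

(0.5000, -1.0455, -0.2810, -1.1873)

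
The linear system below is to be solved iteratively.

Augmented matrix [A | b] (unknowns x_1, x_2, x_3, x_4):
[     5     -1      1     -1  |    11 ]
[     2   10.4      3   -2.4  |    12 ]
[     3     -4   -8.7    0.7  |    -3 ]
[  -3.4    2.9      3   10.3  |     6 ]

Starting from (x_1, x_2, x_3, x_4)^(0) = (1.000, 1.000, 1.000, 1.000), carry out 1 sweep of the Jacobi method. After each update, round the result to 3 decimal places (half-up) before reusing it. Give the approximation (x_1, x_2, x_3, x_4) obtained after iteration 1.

Iteration 1:
  x_1 = (11 - (-1)·1.000 - (1)·1.000 - (-1)·1.000) / (5) = 2.400
  x_2 = (12 - (2)·1.000 - (3)·1.000 - (-2.4)·1.000) / (10.4) = 0.904
  x_3 = (-3 - (3)·1.000 - (-4)·1.000 - (0.7)·1.000) / (-8.7) = 0.310
  x_4 = (6 - (-3.4)·1.000 - (2.9)·1.000 - (3)·1.000) / (10.3) = 0.340

(2.400, 0.904, 0.310, 0.340)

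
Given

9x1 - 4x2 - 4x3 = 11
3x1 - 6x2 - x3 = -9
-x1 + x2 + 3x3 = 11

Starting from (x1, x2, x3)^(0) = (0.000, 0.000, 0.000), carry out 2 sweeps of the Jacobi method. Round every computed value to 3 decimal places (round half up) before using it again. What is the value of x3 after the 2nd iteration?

Iteration 1:
  x1 = (11 - (-4)·0.000 - (-4)·0.000) / (9) = 1.222
  x2 = (-9 - (3)·0.000 - (-1)·0.000) / (-6) = 1.500
  x3 = (11 - (-1)·0.000 - (1)·0.000) / (3) = 3.667
Iteration 2:
  x1 = (11 - (-4)·1.500 - (-4)·3.667) / (9) = 3.519
  x2 = (-9 - (3)·1.222 - (-1)·3.667) / (-6) = 1.500
  x3 = (11 - (-1)·1.222 - (1)·1.500) / (3) = 3.574

3.574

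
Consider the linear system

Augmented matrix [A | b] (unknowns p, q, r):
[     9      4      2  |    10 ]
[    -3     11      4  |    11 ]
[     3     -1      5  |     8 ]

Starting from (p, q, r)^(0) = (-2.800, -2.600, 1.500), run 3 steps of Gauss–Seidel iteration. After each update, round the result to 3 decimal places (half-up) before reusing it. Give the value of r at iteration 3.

Iteration 1:
  p = (10 - (4)·-2.600 - (2)·1.500) / (9) = 1.933
  q = (11 - (-3)·1.933 - (4)·1.500) / (11) = 0.982
  r = (8 - (3)·1.933 - (-1)·0.982) / (5) = 0.637
Iteration 2:
  p = (10 - (4)·0.982 - (2)·0.637) / (9) = 0.533
  q = (11 - (-3)·0.533 - (4)·0.637) / (11) = 0.914
  r = (8 - (3)·0.533 - (-1)·0.914) / (5) = 1.463
Iteration 3:
  p = (10 - (4)·0.914 - (2)·1.463) / (9) = 0.380
  q = (11 - (-3)·0.380 - (4)·1.463) / (11) = 0.572
  r = (8 - (3)·0.380 - (-1)·0.572) / (5) = 1.486

1.486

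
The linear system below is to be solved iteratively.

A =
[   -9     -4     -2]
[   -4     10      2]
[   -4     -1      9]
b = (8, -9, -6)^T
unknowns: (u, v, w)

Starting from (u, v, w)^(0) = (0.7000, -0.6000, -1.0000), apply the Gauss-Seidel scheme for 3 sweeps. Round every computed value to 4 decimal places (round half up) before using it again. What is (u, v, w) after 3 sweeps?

Iteration 1:
  u = (8 - (-4)·-0.6000 - (-2)·-1.0000) / (-9) = -0.4000
  v = (-9 - (-4)·-0.4000 - (2)·-1.0000) / (10) = -0.8600
  w = (-6 - (-4)·-0.4000 - (-1)·-0.8600) / (9) = -0.9400
Iteration 2:
  u = (8 - (-4)·-0.8600 - (-2)·-0.9400) / (-9) = -0.2978
  v = (-9 - (-4)·-0.2978 - (2)·-0.9400) / (10) = -0.8311
  w = (-6 - (-4)·-0.2978 - (-1)·-0.8311) / (9) = -0.8914
Iteration 3:
  u = (8 - (-4)·-0.8311 - (-2)·-0.8914) / (-9) = -0.3214
  v = (-9 - (-4)·-0.3214 - (2)·-0.8914) / (10) = -0.8503
  w = (-6 - (-4)·-0.3214 - (-1)·-0.8503) / (9) = -0.9040

(-0.3214, -0.8503, -0.9040)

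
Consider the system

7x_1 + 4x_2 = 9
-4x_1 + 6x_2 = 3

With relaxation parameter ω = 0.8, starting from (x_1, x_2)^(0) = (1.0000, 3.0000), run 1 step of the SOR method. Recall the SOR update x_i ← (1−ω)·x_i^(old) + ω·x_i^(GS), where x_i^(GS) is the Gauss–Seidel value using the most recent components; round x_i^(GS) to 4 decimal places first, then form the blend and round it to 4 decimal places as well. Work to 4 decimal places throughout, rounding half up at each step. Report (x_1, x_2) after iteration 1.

Iteration 1:
  x_1: GS value = (9 - (4)·3.0000) / (7) = -0.4286;  x_1 ← (1−ω)·1.0000 + ω·-0.4286 = -0.1429
  x_2: GS value = (3 - (-4)·-0.1429) / (6) = 0.4047;  x_2 ← (1−ω)·3.0000 + ω·0.4047 = 0.9238

(-0.1429, 0.9238)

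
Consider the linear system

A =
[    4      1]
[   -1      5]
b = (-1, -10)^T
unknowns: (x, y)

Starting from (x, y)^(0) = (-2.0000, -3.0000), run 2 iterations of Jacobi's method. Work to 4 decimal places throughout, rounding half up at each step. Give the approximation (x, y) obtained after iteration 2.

Iteration 1:
  x = (-1 - (1)·-3.0000) / (4) = 0.5000
  y = (-10 - (-1)·-2.0000) / (5) = -2.4000
Iteration 2:
  x = (-1 - (1)·-2.4000) / (4) = 0.3500
  y = (-10 - (-1)·0.5000) / (5) = -1.9000

(0.3500, -1.9000)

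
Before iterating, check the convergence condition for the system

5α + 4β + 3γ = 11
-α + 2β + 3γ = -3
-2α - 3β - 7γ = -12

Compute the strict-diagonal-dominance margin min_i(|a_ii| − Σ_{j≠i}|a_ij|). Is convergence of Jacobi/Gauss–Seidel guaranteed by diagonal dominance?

-2

row 1: |5| − (4+3) = -2
row 2: |2| − (1+3) = -2
row 3: |-7| − (2+3) = 2
minimum over rows = -2 → not strictly diagonally dominant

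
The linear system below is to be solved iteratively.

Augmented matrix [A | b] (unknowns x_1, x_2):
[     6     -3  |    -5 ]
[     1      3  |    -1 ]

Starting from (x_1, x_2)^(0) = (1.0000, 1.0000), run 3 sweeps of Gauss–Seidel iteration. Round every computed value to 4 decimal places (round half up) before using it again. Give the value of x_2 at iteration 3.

Iteration 1:
  x_1 = (-5 - (-3)·1.0000) / (6) = -0.3333
  x_2 = (-1 - (1)·-0.3333) / (3) = -0.2222
Iteration 2:
  x_1 = (-5 - (-3)·-0.2222) / (6) = -0.9444
  x_2 = (-1 - (1)·-0.9444) / (3) = -0.0185
Iteration 3:
  x_1 = (-5 - (-3)·-0.0185) / (6) = -0.8426
  x_2 = (-1 - (1)·-0.8426) / (3) = -0.0525

-0.0525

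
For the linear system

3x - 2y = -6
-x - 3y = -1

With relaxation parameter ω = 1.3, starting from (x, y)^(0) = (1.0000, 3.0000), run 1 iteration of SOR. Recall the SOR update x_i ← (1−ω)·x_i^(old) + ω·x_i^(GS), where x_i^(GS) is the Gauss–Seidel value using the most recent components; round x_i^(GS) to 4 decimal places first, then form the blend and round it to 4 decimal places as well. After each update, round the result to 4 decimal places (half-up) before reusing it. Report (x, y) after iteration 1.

(-0.3000, -0.3367)

Iteration 1:
  x: GS value = (-6 - (-2)·3.0000) / (3) = 0.0000;  x ← (1−ω)·1.0000 + ω·0.0000 = -0.3000
  y: GS value = (-1 - (-1)·-0.3000) / (-3) = 0.4333;  y ← (1−ω)·3.0000 + ω·0.4333 = -0.3367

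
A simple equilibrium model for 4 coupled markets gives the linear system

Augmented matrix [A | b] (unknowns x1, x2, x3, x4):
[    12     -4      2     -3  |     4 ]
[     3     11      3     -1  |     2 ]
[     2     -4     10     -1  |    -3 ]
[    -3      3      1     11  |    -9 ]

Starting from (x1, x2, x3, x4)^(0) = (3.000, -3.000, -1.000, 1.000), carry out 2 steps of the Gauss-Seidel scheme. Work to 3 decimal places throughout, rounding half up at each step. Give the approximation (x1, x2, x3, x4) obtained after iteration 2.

(0.256, -0.011, -0.462, -0.703)

Iteration 1:
  x1 = (4 - (-4)·-3.000 - (2)·-1.000 - (-3)·1.000) / (12) = -0.250
  x2 = (2 - (3)·-0.250 - (3)·-1.000 - (-1)·1.000) / (11) = 0.614
  x3 = (-3 - (2)·-0.250 - (-4)·0.614 - (-1)·1.000) / (10) = 0.096
  x4 = (-9 - (-3)·-0.250 - (3)·0.614 - (1)·0.096) / (11) = -1.063
Iteration 2:
  x1 = (4 - (-4)·0.614 - (2)·0.096 - (-3)·-1.063) / (12) = 0.256
  x2 = (2 - (3)·0.256 - (3)·0.096 - (-1)·-1.063) / (11) = -0.011
  x3 = (-3 - (2)·0.256 - (-4)·-0.011 - (-1)·-1.063) / (10) = -0.462
  x4 = (-9 - (-3)·0.256 - (3)·-0.011 - (1)·-0.462) / (11) = -0.703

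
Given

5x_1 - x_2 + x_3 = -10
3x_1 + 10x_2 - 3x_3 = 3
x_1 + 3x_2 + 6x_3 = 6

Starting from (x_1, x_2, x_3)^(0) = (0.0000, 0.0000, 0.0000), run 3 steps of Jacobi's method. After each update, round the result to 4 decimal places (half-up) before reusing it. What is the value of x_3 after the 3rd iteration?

Iteration 1:
  x_1 = (-10 - (-1)·0.0000 - (1)·0.0000) / (5) = -2.0000
  x_2 = (3 - (3)·0.0000 - (-3)·0.0000) / (10) = 0.3000
  x_3 = (6 - (1)·0.0000 - (3)·0.0000) / (6) = 1.0000
Iteration 2:
  x_1 = (-10 - (-1)·0.3000 - (1)·1.0000) / (5) = -2.1400
  x_2 = (3 - (3)·-2.0000 - (-3)·1.0000) / (10) = 1.2000
  x_3 = (6 - (1)·-2.0000 - (3)·0.3000) / (6) = 1.1833
Iteration 3:
  x_1 = (-10 - (-1)·1.2000 - (1)·1.1833) / (5) = -1.9967
  x_2 = (3 - (3)·-2.1400 - (-3)·1.1833) / (10) = 1.2970
  x_3 = (6 - (1)·-2.1400 - (3)·1.2000) / (6) = 0.7567

0.7567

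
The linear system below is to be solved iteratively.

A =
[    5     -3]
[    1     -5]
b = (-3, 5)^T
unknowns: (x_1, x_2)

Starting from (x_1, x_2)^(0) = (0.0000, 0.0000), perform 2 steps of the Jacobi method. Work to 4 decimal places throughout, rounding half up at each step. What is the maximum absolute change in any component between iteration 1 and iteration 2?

Iteration 1:
  x_1 = (-3 - (-3)·0.0000) / (5) = -0.6000
  x_2 = (5 - (1)·0.0000) / (-5) = -1.0000
Iteration 2:
  x_1 = (-3 - (-3)·-1.0000) / (5) = -1.2000
  x_2 = (5 - (1)·-0.6000) / (-5) = -1.1200
Change: (-0.6000, -0.1200) → max |·| = 0.6000

0.6000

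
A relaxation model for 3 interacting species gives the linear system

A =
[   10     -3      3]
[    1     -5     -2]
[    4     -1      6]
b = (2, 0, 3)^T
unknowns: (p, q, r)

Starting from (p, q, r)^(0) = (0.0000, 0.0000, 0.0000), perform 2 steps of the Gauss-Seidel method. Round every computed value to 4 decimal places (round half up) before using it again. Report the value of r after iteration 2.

0.4118

Iteration 1:
  p = (2 - (-3)·0.0000 - (3)·0.0000) / (10) = 0.2000
  q = (0 - (1)·0.2000 - (-2)·0.0000) / (-5) = 0.0400
  r = (3 - (4)·0.2000 - (-1)·0.0400) / (6) = 0.3733
Iteration 2:
  p = (2 - (-3)·0.0400 - (3)·0.3733) / (10) = 0.1000
  q = (0 - (1)·0.1000 - (-2)·0.3733) / (-5) = -0.1293
  r = (3 - (4)·0.1000 - (-1)·-0.1293) / (6) = 0.4118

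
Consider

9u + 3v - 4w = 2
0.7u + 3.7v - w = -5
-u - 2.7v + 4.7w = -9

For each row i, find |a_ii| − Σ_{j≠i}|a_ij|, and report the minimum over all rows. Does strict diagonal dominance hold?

row 1: |9| − (3+4) = 2
row 2: |3.7| − (0.7+1) = 2
row 3: |4.7| − (1+2.7) = 1
minimum over rows = 1 → strictly diagonally dominant (convergence guaranteed)

1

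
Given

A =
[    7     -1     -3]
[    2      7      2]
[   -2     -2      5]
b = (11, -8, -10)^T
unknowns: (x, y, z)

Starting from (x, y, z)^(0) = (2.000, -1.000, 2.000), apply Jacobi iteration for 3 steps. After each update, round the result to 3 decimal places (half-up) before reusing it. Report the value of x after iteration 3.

0.523

Iteration 1:
  x = (11 - (-1)·-1.000 - (-3)·2.000) / (7) = 2.286
  y = (-8 - (2)·2.000 - (2)·2.000) / (7) = -2.286
  z = (-10 - (-2)·2.000 - (-2)·-1.000) / (5) = -1.600
Iteration 2:
  x = (11 - (-1)·-2.286 - (-3)·-1.600) / (7) = 0.559
  y = (-8 - (2)·2.286 - (2)·-1.600) / (7) = -1.339
  z = (-10 - (-2)·2.286 - (-2)·-2.286) / (5) = -2.000
Iteration 3:
  x = (11 - (-1)·-1.339 - (-3)·-2.000) / (7) = 0.523
  y = (-8 - (2)·0.559 - (2)·-2.000) / (7) = -0.731
  z = (-10 - (-2)·0.559 - (-2)·-1.339) / (5) = -2.312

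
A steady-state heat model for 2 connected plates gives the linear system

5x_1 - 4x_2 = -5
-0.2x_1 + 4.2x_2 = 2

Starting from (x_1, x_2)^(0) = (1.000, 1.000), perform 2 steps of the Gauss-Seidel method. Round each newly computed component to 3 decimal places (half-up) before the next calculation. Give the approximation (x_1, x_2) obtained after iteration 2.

Iteration 1:
  x_1 = (-5 - (-4)·1.000) / (5) = -0.200
  x_2 = (2 - (-0.2)·-0.200) / (4.2) = 0.467
Iteration 2:
  x_1 = (-5 - (-4)·0.467) / (5) = -0.626
  x_2 = (2 - (-0.2)·-0.626) / (4.2) = 0.446

(-0.626, 0.446)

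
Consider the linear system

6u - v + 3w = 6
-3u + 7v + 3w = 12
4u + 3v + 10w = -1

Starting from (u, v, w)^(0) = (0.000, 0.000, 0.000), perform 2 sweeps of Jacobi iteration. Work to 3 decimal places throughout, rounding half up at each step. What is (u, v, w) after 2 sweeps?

Iteration 1:
  u = (6 - (-1)·0.000 - (3)·0.000) / (6) = 1.000
  v = (12 - (-3)·0.000 - (3)·0.000) / (7) = 1.714
  w = (-1 - (4)·0.000 - (3)·0.000) / (10) = -0.100
Iteration 2:
  u = (6 - (-1)·1.714 - (3)·-0.100) / (6) = 1.336
  v = (12 - (-3)·1.000 - (3)·-0.100) / (7) = 2.186
  w = (-1 - (4)·1.000 - (3)·1.714) / (10) = -1.014

(1.336, 2.186, -1.014)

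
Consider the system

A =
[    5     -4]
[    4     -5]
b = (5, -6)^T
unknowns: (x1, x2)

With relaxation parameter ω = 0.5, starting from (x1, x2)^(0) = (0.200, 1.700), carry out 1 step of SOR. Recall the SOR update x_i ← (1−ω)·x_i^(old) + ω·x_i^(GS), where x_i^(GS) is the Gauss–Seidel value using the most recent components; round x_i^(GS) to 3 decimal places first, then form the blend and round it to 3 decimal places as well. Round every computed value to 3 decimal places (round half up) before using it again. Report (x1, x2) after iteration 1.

(1.280, 1.962)

Iteration 1:
  x1: GS value = (5 - (-4)·1.700) / (5) = 2.360;  x1 ← (1−ω)·0.200 + ω·2.360 = 1.280
  x2: GS value = (-6 - (4)·1.280) / (-5) = 2.224;  x2 ← (1−ω)·1.700 + ω·2.224 = 1.962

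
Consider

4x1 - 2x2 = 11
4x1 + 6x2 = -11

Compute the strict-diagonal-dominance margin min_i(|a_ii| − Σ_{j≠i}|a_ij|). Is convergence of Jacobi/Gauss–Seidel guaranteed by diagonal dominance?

row 1: |4| − (2) = 2
row 2: |6| − (4) = 2
minimum over rows = 2 → strictly diagonally dominant (convergence guaranteed)

2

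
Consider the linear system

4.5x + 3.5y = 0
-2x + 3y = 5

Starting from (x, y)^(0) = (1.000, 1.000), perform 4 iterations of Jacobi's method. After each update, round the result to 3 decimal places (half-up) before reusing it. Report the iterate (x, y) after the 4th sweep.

Iteration 1:
  x = (0 - (3.5)·1.000) / (4.5) = -0.778
  y = (5 - (-2)·1.000) / (3) = 2.333
Iteration 2:
  x = (0 - (3.5)·2.333) / (4.5) = -1.815
  y = (5 - (-2)·-0.778) / (3) = 1.148
Iteration 3:
  x = (0 - (3.5)·1.148) / (4.5) = -0.893
  y = (5 - (-2)·-1.815) / (3) = 0.457
Iteration 4:
  x = (0 - (3.5)·0.457) / (4.5) = -0.355
  y = (5 - (-2)·-0.893) / (3) = 1.071

(-0.355, 1.071)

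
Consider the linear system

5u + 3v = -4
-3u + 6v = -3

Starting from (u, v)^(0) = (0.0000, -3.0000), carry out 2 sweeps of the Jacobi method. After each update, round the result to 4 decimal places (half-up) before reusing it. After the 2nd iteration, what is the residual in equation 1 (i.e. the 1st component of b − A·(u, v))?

-1.5000

Iteration 1:
  u = (-4 - (3)·-3.0000) / (5) = 1.0000
  v = (-3 - (-3)·0.0000) / (6) = -0.5000
Iteration 2:
  u = (-4 - (3)·-0.5000) / (5) = -0.5000
  v = (-3 - (-3)·1.0000) / (6) = 0.0000
Residual b − A·x = (-1.5000, -4.5000)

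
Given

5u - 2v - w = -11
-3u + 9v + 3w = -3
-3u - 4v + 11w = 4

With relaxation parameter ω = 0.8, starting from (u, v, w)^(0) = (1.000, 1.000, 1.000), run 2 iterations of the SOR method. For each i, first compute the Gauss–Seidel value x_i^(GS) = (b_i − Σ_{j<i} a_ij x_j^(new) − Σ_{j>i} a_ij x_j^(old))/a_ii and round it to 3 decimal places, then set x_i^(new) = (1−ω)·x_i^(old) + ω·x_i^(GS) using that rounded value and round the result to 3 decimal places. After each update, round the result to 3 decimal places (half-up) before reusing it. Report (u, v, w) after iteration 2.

Iteration 1:
  u: GS value = (-11 - (-2)·1.000 - (-1)·1.000) / (5) = -1.600;  u ← (1−ω)·1.000 + ω·-1.600 = -1.080
  v: GS value = (-3 - (-3)·-1.080 - (3)·1.000) / (9) = -1.027;  v ← (1−ω)·1.000 + ω·-1.027 = -0.622
  w: GS value = (4 - (-3)·-1.080 - (-4)·-0.622) / (11) = -0.157;  w ← (1−ω)·1.000 + ω·-0.157 = 0.074
Iteration 2:
  u: GS value = (-11 - (-2)·-0.622 - (-1)·0.074) / (5) = -2.434;  u ← (1−ω)·-1.080 + ω·-2.434 = -2.163
  v: GS value = (-3 - (-3)·-2.163 - (3)·0.074) / (9) = -1.079;  v ← (1−ω)·-0.622 + ω·-1.079 = -0.988
  w: GS value = (4 - (-3)·-2.163 - (-4)·-0.988) / (11) = -0.586;  w ← (1−ω)·0.074 + ω·-0.586 = -0.454

(-2.163, -0.988, -0.454)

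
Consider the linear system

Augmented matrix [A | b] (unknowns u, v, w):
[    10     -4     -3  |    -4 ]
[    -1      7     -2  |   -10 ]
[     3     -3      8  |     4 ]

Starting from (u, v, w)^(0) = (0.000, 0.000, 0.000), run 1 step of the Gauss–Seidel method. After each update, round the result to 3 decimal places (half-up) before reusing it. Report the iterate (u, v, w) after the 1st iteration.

Iteration 1:
  u = (-4 - (-4)·0.000 - (-3)·0.000) / (10) = -0.400
  v = (-10 - (-1)·-0.400 - (-2)·0.000) / (7) = -1.486
  w = (4 - (3)·-0.400 - (-3)·-1.486) / (8) = 0.093

(-0.400, -1.486, 0.093)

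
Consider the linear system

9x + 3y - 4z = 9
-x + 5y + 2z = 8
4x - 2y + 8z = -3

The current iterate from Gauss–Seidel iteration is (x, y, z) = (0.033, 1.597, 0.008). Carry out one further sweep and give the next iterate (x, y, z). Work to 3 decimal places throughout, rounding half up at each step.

One sweep:
  x = (9 - (3)·1.597 - (-4)·0.008) / (9) = 0.471
  y = (8 - (-1)·0.471 - (2)·0.008) / (5) = 1.691
  z = (-3 - (4)·0.471 - (-2)·1.691) / (8) = -0.188

(0.471, 1.691, -0.188)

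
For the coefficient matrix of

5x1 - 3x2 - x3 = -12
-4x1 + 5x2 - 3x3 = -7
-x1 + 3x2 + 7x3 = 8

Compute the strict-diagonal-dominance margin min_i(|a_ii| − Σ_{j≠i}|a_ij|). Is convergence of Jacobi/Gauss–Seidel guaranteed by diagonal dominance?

row 1: |5| − (3+1) = 1
row 2: |5| − (4+3) = -2
row 3: |7| − (1+3) = 3
minimum over rows = -2 → not strictly diagonally dominant

-2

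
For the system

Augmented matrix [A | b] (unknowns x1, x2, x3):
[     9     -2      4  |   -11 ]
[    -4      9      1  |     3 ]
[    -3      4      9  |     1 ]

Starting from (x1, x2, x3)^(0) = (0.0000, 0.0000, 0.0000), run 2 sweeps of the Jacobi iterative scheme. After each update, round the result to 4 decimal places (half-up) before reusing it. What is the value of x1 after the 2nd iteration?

Iteration 1:
  x1 = (-11 - (-2)·0.0000 - (4)·0.0000) / (9) = -1.2222
  x2 = (3 - (-4)·0.0000 - (1)·0.0000) / (9) = 0.3333
  x3 = (1 - (-3)·0.0000 - (4)·0.0000) / (9) = 0.1111
Iteration 2:
  x1 = (-11 - (-2)·0.3333 - (4)·0.1111) / (9) = -1.1975
  x2 = (3 - (-4)·-1.2222 - (1)·0.1111) / (9) = -0.2222
  x3 = (1 - (-3)·-1.2222 - (4)·0.3333) / (9) = -0.4444

-1.1975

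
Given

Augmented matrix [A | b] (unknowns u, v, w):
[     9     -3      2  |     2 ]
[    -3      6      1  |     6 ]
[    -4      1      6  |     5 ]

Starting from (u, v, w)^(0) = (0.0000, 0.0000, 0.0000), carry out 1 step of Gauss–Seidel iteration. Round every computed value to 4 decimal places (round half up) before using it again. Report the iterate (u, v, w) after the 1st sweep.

(0.2222, 1.1111, 0.7963)

Iteration 1:
  u = (2 - (-3)·0.0000 - (2)·0.0000) / (9) = 0.2222
  v = (6 - (-3)·0.2222 - (1)·0.0000) / (6) = 1.1111
  w = (5 - (-4)·0.2222 - (1)·1.1111) / (6) = 0.7963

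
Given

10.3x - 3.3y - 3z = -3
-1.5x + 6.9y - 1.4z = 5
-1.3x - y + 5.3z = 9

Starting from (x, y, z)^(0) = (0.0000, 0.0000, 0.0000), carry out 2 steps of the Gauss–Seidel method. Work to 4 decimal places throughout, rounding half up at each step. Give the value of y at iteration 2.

Iteration 1:
  x = (-3 - (-3.3)·0.0000 - (-3)·0.0000) / (10.3) = -0.2913
  y = (5 - (-1.5)·-0.2913 - (-1.4)·0.0000) / (6.9) = 0.6613
  z = (9 - (-1.3)·-0.2913 - (-1)·0.6613) / (5.3) = 1.7514
Iteration 2:
  x = (-3 - (-3.3)·0.6613 - (-3)·1.7514) / (10.3) = 0.4307
  y = (5 - (-1.5)·0.4307 - (-1.4)·1.7514) / (6.9) = 1.1736
  z = (9 - (-1.3)·0.4307 - (-1)·1.1736) / (5.3) = 2.0252

1.1736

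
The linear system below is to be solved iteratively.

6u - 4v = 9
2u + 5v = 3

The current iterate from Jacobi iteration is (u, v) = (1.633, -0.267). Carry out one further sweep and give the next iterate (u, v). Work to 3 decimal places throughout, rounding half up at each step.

One sweep:
  u = (9 - (-4)·-0.267) / (6) = 1.322
  v = (3 - (2)·1.633) / (5) = -0.053

(1.322, -0.053)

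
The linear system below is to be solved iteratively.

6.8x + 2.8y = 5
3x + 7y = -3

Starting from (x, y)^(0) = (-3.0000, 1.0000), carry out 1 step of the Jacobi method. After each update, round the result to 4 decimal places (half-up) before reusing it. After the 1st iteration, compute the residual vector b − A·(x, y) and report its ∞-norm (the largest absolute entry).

Iteration 1:
  x = (5 - (2.8)·1.0000) / (6.8) = 0.3235
  y = (-3 - (3)·-3.0000) / (7) = 0.8571
Residual b − A·x = (0.4003, -9.9702); ∞-norm = 9.9702

9.9702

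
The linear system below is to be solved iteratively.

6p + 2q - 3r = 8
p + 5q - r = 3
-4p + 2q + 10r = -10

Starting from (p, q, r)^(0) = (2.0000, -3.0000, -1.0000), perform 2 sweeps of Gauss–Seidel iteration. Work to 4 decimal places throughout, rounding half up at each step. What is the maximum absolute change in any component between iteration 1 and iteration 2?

0.6477

Iteration 1:
  p = (8 - (2)·-3.0000 - (-3)·-1.0000) / (6) = 1.8333
  q = (3 - (1)·1.8333 - (-1)·-1.0000) / (5) = 0.0333
  r = (-10 - (-4)·1.8333 - (2)·0.0333) / (10) = -0.2733
Iteration 2:
  p = (8 - (2)·0.0333 - (-3)·-0.2733) / (6) = 1.1856
  q = (3 - (1)·1.1856 - (-1)·-0.2733) / (5) = 0.3082
  r = (-10 - (-4)·1.1856 - (2)·0.3082) / (10) = -0.5874
Change: (-0.6477, 0.2749, -0.3141) → max |·| = 0.6477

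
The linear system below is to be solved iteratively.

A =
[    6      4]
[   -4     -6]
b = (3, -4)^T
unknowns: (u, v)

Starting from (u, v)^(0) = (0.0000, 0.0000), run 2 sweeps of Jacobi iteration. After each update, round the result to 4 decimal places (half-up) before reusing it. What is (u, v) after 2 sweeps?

(0.0555, 0.3333)

Iteration 1:
  u = (3 - (4)·0.0000) / (6) = 0.5000
  v = (-4 - (-4)·0.0000) / (-6) = 0.6667
Iteration 2:
  u = (3 - (4)·0.6667) / (6) = 0.0555
  v = (-4 - (-4)·0.5000) / (-6) = 0.3333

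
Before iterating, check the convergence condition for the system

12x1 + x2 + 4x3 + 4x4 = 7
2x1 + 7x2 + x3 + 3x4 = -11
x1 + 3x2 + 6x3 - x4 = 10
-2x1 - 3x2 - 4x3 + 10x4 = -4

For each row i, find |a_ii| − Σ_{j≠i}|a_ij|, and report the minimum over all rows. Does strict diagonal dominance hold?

1

row 1: |12| − (1+4+4) = 3
row 2: |7| − (2+1+3) = 1
row 3: |6| − (1+3+1) = 1
row 4: |10| − (2+3+4) = 1
minimum over rows = 1 → strictly diagonally dominant (convergence guaranteed)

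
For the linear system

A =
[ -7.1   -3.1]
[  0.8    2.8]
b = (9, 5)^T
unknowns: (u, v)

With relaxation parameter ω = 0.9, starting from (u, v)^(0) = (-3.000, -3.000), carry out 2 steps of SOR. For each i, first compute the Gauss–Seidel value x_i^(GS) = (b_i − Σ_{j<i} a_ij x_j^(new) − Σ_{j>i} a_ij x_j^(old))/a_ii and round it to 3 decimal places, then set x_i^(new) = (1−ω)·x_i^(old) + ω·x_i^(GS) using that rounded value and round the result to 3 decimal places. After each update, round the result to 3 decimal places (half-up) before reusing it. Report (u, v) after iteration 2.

Iteration 1:
  u: GS value = (9 - (-3.1)·-3.000) / (-7.1) = 0.042;  u ← (1−ω)·-3.000 + ω·0.042 = -0.262
  v: GS value = (5 - (0.8)·-0.262) / (2.8) = 1.861;  v ← (1−ω)·-3.000 + ω·1.861 = 1.375
Iteration 2:
  u: GS value = (9 - (-3.1)·1.375) / (-7.1) = -1.868;  u ← (1−ω)·-0.262 + ω·-1.868 = -1.707
  v: GS value = (5 - (0.8)·-1.707) / (2.8) = 2.273;  v ← (1−ω)·1.375 + ω·2.273 = 2.183

(-1.707, 2.183)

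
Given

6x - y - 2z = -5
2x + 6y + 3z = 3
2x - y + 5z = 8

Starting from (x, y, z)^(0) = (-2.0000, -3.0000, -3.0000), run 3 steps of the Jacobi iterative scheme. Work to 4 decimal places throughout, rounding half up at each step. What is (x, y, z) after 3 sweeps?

Iteration 1:
  x = (-5 - (-1)·-3.0000 - (-2)·-3.0000) / (6) = -2.3333
  y = (3 - (2)·-2.0000 - (3)·-3.0000) / (6) = 2.6667
  z = (8 - (2)·-2.0000 - (-1)·-3.0000) / (5) = 1.8000
Iteration 2:
  x = (-5 - (-1)·2.6667 - (-2)·1.8000) / (6) = 0.2111
  y = (3 - (2)·-2.3333 - (3)·1.8000) / (6) = 0.3778
  z = (8 - (2)·-2.3333 - (-1)·2.6667) / (5) = 3.0667
Iteration 3:
  x = (-5 - (-1)·0.3778 - (-2)·3.0667) / (6) = 0.2519
  y = (3 - (2)·0.2111 - (3)·3.0667) / (6) = -1.1037
  z = (8 - (2)·0.2111 - (-1)·0.3778) / (5) = 1.5911

(0.2519, -1.1037, 1.5911)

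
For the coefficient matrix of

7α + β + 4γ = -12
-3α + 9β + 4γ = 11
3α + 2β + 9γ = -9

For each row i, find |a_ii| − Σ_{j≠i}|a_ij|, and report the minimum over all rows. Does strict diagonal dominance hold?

row 1: |7| − (1+4) = 2
row 2: |9| − (3+4) = 2
row 3: |9| − (3+2) = 4
minimum over rows = 2 → strictly diagonally dominant (convergence guaranteed)

2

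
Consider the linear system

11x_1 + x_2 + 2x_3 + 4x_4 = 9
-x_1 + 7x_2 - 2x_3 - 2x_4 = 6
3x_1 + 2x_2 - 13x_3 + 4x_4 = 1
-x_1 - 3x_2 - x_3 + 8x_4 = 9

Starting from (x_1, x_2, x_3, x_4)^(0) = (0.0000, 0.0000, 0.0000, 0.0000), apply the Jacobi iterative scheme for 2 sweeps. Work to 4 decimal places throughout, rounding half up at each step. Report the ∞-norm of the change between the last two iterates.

0.6668

Iteration 1:
  x_1 = (9 - (1)·0.0000 - (2)·0.0000 - (4)·0.0000) / (11) = 0.8182
  x_2 = (6 - (-1)·0.0000 - (-2)·0.0000 - (-2)·0.0000) / (7) = 0.8571
  x_3 = (1 - (3)·0.0000 - (2)·0.0000 - (4)·0.0000) / (-13) = -0.0769
  x_4 = (9 - (-1)·0.0000 - (-3)·0.0000 - (-1)·0.0000) / (8) = 1.1250
Iteration 2:
  x_1 = (9 - (1)·0.8571 - (2)·-0.0769 - (4)·1.1250) / (11) = 0.3452
  x_2 = (6 - (-1)·0.8182 - (-2)·-0.0769 - (-2)·1.1250) / (7) = 1.2735
  x_3 = (1 - (3)·0.8182 - (2)·0.8571 - (4)·1.1250) / (-13) = 0.5899
  x_4 = (9 - (-1)·0.8182 - (-3)·0.8571 - (-1)·-0.0769) / (8) = 1.5391
Change: (-0.4730, 0.4164, 0.6668, 0.4141) → max |·| = 0.6668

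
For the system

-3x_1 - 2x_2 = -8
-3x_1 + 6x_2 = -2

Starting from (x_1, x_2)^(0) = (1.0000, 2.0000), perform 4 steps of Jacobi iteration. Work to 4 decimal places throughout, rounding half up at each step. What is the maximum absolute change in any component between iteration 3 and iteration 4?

0.4074

Iteration 1:
  x_1 = (-8 - (-2)·2.0000) / (-3) = 1.3333
  x_2 = (-2 - (-3)·1.0000) / (6) = 0.1667
Iteration 2:
  x_1 = (-8 - (-2)·0.1667) / (-3) = 2.5555
  x_2 = (-2 - (-3)·1.3333) / (6) = 0.3333
Iteration 3:
  x_1 = (-8 - (-2)·0.3333) / (-3) = 2.4445
  x_2 = (-2 - (-3)·2.5555) / (6) = 0.9444
Iteration 4:
  x_1 = (-8 - (-2)·0.9444) / (-3) = 2.0371
  x_2 = (-2 - (-3)·2.4445) / (6) = 0.8889
Change: (-0.4074, -0.0555) → max |·| = 0.4074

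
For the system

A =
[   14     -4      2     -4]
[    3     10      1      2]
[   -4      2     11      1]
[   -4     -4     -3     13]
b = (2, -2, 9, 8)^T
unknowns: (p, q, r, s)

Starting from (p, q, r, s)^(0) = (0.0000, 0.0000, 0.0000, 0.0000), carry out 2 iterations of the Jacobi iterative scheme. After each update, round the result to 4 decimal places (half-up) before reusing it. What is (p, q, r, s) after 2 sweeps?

Iteration 1:
  p = (2 - (-4)·0.0000 - (2)·0.0000 - (-4)·0.0000) / (14) = 0.1429
  q = (-2 - (3)·0.0000 - (1)·0.0000 - (2)·0.0000) / (10) = -0.2000
  r = (9 - (-4)·0.0000 - (2)·0.0000 - (1)·0.0000) / (11) = 0.8182
  s = (8 - (-4)·0.0000 - (-4)·0.0000 - (-3)·0.0000) / (13) = 0.6154
Iteration 2:
  p = (2 - (-4)·-0.2000 - (2)·0.8182 - (-4)·0.6154) / (14) = 0.1447
  q = (-2 - (3)·0.1429 - (1)·0.8182 - (2)·0.6154) / (10) = -0.4478
  r = (9 - (-4)·0.1429 - (2)·-0.2000 - (1)·0.6154) / (11) = 0.8506
  s = (8 - (-4)·0.1429 - (-4)·-0.2000 - (-3)·0.8182) / (13) = 0.7866

(0.1447, -0.4478, 0.8506, 0.7866)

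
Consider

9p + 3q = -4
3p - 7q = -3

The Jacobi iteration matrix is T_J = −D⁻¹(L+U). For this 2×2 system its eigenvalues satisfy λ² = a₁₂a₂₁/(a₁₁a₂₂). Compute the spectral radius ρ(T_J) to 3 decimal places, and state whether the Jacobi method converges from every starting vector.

0.378

a₁₂a₂₁/(a₁₁a₂₂) = (3)·(3) / ((9)·(-7)) = -0.142857
ρ = √|-0.142857| = √0.142857 = 0.378
ρ < 1, so Jacobi converges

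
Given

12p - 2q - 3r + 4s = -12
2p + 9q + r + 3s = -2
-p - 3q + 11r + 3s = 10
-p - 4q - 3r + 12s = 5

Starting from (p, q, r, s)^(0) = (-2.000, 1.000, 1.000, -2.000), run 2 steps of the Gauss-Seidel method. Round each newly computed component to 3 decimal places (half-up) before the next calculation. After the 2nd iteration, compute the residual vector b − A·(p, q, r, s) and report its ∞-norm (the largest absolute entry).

2.995

Iteration 1:
  p = (-12 - (-2)·1.000 - (-3)·1.000 - (4)·-2.000) / (12) = 0.083
  q = (-2 - (2)·0.083 - (1)·1.000 - (3)·-2.000) / (9) = 0.315
  r = (10 - (-1)·0.083 - (-3)·0.315 - (3)·-2.000) / (11) = 1.548
  s = (5 - (-1)·0.083 - (-4)·0.315 - (-3)·1.548) / (12) = 0.916
Iteration 2:
  p = (-12 - (-2)·0.315 - (-3)·1.548 - (4)·0.916) / (12) = -0.866
  q = (-2 - (2)·-0.866 - (1)·1.548 - (3)·0.916) / (9) = -0.507
  r = (10 - (-1)·-0.866 - (-3)·-0.507 - (3)·0.916) / (11) = 0.442
  s = (5 - (-1)·-0.866 - (-4)·-0.507 - (-3)·0.442) / (12) = 0.286
Residual b − A·x = (-2.440, 2.995, 1.893, 0.000); ∞-norm = 2.995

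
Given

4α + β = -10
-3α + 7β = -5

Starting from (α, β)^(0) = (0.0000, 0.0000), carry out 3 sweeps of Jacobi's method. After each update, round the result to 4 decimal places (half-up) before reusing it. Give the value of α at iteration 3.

-2.0536

Iteration 1:
  α = (-10 - (1)·0.0000) / (4) = -2.5000
  β = (-5 - (-3)·0.0000) / (7) = -0.7143
Iteration 2:
  α = (-10 - (1)·-0.7143) / (4) = -2.3214
  β = (-5 - (-3)·-2.5000) / (7) = -1.7857
Iteration 3:
  α = (-10 - (1)·-1.7857) / (4) = -2.0536
  β = (-5 - (-3)·-2.3214) / (7) = -1.7092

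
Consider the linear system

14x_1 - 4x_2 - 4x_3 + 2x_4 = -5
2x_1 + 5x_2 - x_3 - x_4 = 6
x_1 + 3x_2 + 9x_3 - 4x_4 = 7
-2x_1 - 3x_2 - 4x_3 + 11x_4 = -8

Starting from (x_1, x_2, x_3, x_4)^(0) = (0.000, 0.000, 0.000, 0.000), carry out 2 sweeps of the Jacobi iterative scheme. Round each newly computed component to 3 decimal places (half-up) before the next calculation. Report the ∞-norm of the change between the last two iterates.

Iteration 1:
  x_1 = (-5 - (-4)·0.000 - (-4)·0.000 - (2)·0.000) / (14) = -0.357
  x_2 = (6 - (2)·0.000 - (-1)·0.000 - (-1)·0.000) / (5) = 1.200
  x_3 = (7 - (1)·0.000 - (3)·0.000 - (-4)·0.000) / (9) = 0.778
  x_4 = (-8 - (-2)·0.000 - (-3)·0.000 - (-4)·0.000) / (11) = -0.727
Iteration 2:
  x_1 = (-5 - (-4)·1.200 - (-4)·0.778 - (2)·-0.727) / (14) = 0.312
  x_2 = (6 - (2)·-0.357 - (-1)·0.778 - (-1)·-0.727) / (5) = 1.353
  x_3 = (7 - (1)·-0.357 - (3)·1.200 - (-4)·-0.727) / (9) = 0.094
  x_4 = (-8 - (-2)·-0.357 - (-3)·1.200 - (-4)·0.778) / (11) = -0.182
Change: (0.669, 0.153, -0.684, 0.545) → max |·| = 0.684

0.684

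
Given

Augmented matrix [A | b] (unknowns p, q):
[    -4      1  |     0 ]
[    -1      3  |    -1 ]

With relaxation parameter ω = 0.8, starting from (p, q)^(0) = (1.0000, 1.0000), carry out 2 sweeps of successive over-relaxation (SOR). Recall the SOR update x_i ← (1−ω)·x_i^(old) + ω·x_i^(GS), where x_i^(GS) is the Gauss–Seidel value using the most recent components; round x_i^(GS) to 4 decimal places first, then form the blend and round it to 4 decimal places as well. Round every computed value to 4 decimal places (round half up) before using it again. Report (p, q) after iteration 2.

(0.0880, -0.2352)

Iteration 1:
  p: GS value = (0 - (1)·1.0000) / (-4) = 0.2500;  p ← (1−ω)·1.0000 + ω·0.2500 = 0.4000
  q: GS value = (-1 - (-1)·0.4000) / (3) = -0.2000;  q ← (1−ω)·1.0000 + ω·-0.2000 = 0.0400
Iteration 2:
  p: GS value = (0 - (1)·0.0400) / (-4) = 0.0100;  p ← (1−ω)·0.4000 + ω·0.0100 = 0.0880
  q: GS value = (-1 - (-1)·0.0880) / (3) = -0.3040;  q ← (1−ω)·0.0400 + ω·-0.3040 = -0.2352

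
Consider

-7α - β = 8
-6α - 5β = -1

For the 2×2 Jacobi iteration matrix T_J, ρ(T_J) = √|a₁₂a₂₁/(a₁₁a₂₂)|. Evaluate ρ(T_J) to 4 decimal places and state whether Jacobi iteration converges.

0.4140

a₁₂a₂₁/(a₁₁a₂₂) = (-1)·(-6) / ((-7)·(-5)) = 0.171429
ρ = √|0.171429| = √0.171429 = 0.4140
ρ < 1, so Jacobi converges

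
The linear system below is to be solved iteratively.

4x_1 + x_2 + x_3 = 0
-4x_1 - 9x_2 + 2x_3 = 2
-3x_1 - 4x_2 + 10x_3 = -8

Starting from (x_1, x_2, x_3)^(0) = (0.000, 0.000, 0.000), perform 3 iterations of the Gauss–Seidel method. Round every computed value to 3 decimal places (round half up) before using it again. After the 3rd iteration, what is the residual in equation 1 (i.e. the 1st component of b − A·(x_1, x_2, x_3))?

0.045

Iteration 1:
  x_1 = (0 - (1)·0.000 - (1)·0.000) / (4) = 0.000
  x_2 = (2 - (-4)·0.000 - (2)·0.000) / (-9) = -0.222
  x_3 = (-8 - (-3)·0.000 - (-4)·-0.222) / (10) = -0.889
Iteration 2:
  x_1 = (0 - (1)·-0.222 - (1)·-0.889) / (4) = 0.278
  x_2 = (2 - (-4)·0.278 - (2)·-0.889) / (-9) = -0.543
  x_3 = (-8 - (-3)·0.278 - (-4)·-0.543) / (10) = -0.934
Iteration 3:
  x_1 = (0 - (1)·-0.543 - (1)·-0.934) / (4) = 0.369
  x_2 = (2 - (-4)·0.369 - (2)·-0.934) / (-9) = -0.594
  x_3 = (-8 - (-3)·0.369 - (-4)·-0.594) / (10) = -0.927
Residual b − A·x = (0.045, -0.016, 0.001)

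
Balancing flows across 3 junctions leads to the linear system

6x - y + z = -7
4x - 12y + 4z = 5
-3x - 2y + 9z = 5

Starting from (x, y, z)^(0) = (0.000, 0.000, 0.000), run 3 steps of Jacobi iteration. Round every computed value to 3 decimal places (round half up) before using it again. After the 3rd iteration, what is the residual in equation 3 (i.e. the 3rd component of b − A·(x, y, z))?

Iteration 1:
  x = (-7 - (-1)·0.000 - (1)·0.000) / (6) = -1.167
  y = (5 - (4)·0.000 - (4)·0.000) / (-12) = -0.417
  z = (5 - (-3)·0.000 - (-2)·0.000) / (9) = 0.556
Iteration 2:
  x = (-7 - (-1)·-0.417 - (1)·0.556) / (6) = -1.329
  y = (5 - (4)·-1.167 - (4)·0.556) / (-12) = -0.620
  z = (5 - (-3)·-1.167 - (-2)·-0.417) / (9) = 0.074
Iteration 3:
  x = (-7 - (-1)·-0.620 - (1)·0.074) / (6) = -1.282
  y = (5 - (4)·-1.329 - (4)·0.074) / (-12) = -0.835
  z = (5 - (-3)·-1.329 - (-2)·-0.620) / (9) = -0.025
Residual b − A·x = (-0.118, 0.208, -0.291)

-0.291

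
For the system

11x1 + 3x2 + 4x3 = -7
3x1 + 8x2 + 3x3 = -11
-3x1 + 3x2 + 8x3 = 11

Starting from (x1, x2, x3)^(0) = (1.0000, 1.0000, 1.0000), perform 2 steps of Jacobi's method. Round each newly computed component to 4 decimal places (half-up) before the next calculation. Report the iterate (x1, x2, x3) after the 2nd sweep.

(-0.5568, -1.4134, 1.6946)

Iteration 1:
  x1 = (-7 - (3)·1.0000 - (4)·1.0000) / (11) = -1.2727
  x2 = (-11 - (3)·1.0000 - (3)·1.0000) / (8) = -2.1250
  x3 = (11 - (-3)·1.0000 - (3)·1.0000) / (8) = 1.3750
Iteration 2:
  x1 = (-7 - (3)·-2.1250 - (4)·1.3750) / (11) = -0.5568
  x2 = (-11 - (3)·-1.2727 - (3)·1.3750) / (8) = -1.4134
  x3 = (11 - (-3)·-1.2727 - (3)·-2.1250) / (8) = 1.6946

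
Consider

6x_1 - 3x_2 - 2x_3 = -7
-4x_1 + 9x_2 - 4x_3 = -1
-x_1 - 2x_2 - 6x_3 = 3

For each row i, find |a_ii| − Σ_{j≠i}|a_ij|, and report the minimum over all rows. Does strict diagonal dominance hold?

row 1: |6| − (3+2) = 1
row 2: |9| − (4+4) = 1
row 3: |-6| − (1+2) = 3
minimum over rows = 1 → strictly diagonally dominant (convergence guaranteed)

1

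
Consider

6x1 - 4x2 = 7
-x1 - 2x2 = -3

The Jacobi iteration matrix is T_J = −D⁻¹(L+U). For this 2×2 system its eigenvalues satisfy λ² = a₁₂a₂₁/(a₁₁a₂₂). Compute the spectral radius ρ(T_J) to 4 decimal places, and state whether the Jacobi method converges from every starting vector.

a₁₂a₂₁/(a₁₁a₂₂) = (-4)·(-1) / ((6)·(-2)) = -0.333333
ρ = √|-0.333333| = √0.333333 = 0.5774
ρ < 1, so Jacobi converges

0.5774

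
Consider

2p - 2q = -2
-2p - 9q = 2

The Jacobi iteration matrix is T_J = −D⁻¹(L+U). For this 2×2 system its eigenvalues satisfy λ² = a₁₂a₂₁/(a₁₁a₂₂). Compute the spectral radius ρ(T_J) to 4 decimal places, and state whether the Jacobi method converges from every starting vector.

a₁₂a₂₁/(a₁₁a₂₂) = (-2)·(-2) / ((2)·(-9)) = -0.222222
ρ = √|-0.222222| = √0.222222 = 0.4714
ρ < 1, so Jacobi converges

0.4714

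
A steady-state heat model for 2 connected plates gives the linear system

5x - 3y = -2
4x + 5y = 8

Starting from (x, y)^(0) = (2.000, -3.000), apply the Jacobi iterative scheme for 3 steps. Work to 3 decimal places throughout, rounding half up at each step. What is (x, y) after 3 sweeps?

(1.616, 1.920)

Iteration 1:
  x = (-2 - (-3)·-3.000) / (5) = -2.200
  y = (8 - (4)·2.000) / (5) = 0.000
Iteration 2:
  x = (-2 - (-3)·0.000) / (5) = -0.400
  y = (8 - (4)·-2.200) / (5) = 3.360
Iteration 3:
  x = (-2 - (-3)·3.360) / (5) = 1.616
  y = (8 - (4)·-0.400) / (5) = 1.920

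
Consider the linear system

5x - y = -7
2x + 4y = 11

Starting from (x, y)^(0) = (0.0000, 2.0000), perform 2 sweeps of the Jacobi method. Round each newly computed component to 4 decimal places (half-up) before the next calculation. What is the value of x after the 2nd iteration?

Iteration 1:
  x = (-7 - (-1)·2.0000) / (5) = -1.0000
  y = (11 - (2)·0.0000) / (4) = 2.7500
Iteration 2:
  x = (-7 - (-1)·2.7500) / (5) = -0.8500
  y = (11 - (2)·-1.0000) / (4) = 3.2500

-0.8500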